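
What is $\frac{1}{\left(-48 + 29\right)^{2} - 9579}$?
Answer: $- \frac{1}{9218} \approx -0.00010848$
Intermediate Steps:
$\frac{1}{\left(-48 + 29\right)^{2} - 9579} = \frac{1}{\left(-19\right)^{2} - 9579} = \frac{1}{361 - 9579} = \frac{1}{-9218} = - \frac{1}{9218}$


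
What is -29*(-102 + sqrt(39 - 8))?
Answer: 2958 - 29*sqrt(31) ≈ 2796.5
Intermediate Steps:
-29*(-102 + sqrt(39 - 8)) = -29*(-102 + sqrt(31)) = 2958 - 29*sqrt(31)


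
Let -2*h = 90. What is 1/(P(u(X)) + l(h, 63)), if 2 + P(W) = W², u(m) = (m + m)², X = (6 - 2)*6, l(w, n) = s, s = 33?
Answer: 1/5308447 ≈ 1.8838e-7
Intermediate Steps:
h = -45 (h = -½*90 = -45)
l(w, n) = 33
X = 24 (X = 4*6 = 24)
u(m) = 4*m² (u(m) = (2*m)² = 4*m²)
P(W) = -2 + W²
1/(P(u(X)) + l(h, 63)) = 1/((-2 + (4*24²)²) + 33) = 1/((-2 + (4*576)²) + 33) = 1/((-2 + 2304²) + 33) = 1/((-2 + 5308416) + 33) = 1/(5308414 + 33) = 1/5308447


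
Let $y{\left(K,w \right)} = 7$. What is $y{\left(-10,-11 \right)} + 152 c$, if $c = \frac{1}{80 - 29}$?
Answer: $\frac{509}{51} \approx 9.9804$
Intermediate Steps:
$c = \frac{1}{51} \approx 0.019608$
$y{\left(-10,-11 \right)} + 152 c = 7 + 152 \cdot \frac{1}{51} = 7 + \frac{152}{51} = \frac{509}{51}$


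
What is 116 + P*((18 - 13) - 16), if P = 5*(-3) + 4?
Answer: 237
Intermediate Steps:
P = -11 (P = -15 + 4 = -11)
116 + P*((18 - 13) - 16) = 116 - 11*((18 - 13) - 16) = 116 - 11*(5 - 16) = 116 - 11*(-11) = 116 + 121 = 237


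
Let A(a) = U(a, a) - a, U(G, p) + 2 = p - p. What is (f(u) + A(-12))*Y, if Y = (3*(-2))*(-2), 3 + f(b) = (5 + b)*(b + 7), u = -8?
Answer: 120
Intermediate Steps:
f(b) = -3 + (5 + b)*(7 + b) (f(b) = -3 + (5 + b)*(b + 7) = -3 + (5 + b)*(7 + b))
U(G, p) = -2 (U(G, p) = -2 + (p - p) = -2 + 0 = -2)
A(a) = -2 - a
Y = 12 (Y = -6*(-2) = 12)
(f(u) + A(-12))*Y = ((32 + (-8)**2 + 12*(-8)) + (-2 - 1*(-12)))*12 = ((32 + 64 - 96) + (-2 + 12))*12 = (0 + 10)*12 = 10*12 = 120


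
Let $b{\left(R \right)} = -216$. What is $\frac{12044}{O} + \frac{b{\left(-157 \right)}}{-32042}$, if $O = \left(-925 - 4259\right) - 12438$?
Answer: $- \frac{95526874}{141161031} \approx -0.67672$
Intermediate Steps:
$O = -17622$ ($O = -5184 - 12438 = -17622$)
$\frac{12044}{O} + \frac{b{\left(-157 \right)}}{-32042} = \frac{12044}{-17622} - \frac{216}{-32042} = 12044 \left(- \frac{1}{17622}\right) - - \frac{108}{16021} = - \frac{6022}{8811} + \frac{108}{16021} = - \frac{95526874}{141161031}$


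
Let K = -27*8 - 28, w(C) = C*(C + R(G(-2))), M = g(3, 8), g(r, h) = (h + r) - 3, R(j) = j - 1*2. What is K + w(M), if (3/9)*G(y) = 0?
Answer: -196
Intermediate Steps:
G(y) = 0 (G(y) = 3*0 = 0)
R(j) = -2 + j (R(j) = j - 2 = -2 + j)
g(r, h) = -3 + h + r
M = 8 (M = -3 + 8 + 3 = 8)
w(C) = C*(-2 + C) (w(C) = C*(C + (-2 + 0)) = C*(C - 2) = C*(-2 + C))
K = -244 (K = -216 - 28 = -244)
K + w(M) = -244 + 8*(-2 + 8) = -244 + 8*6 = -244 + 48 = -196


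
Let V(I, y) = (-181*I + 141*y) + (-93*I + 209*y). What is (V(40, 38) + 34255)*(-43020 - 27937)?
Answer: -2596671415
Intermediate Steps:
V(I, y) = -274*I + 350*y
(V(40, 38) + 34255)*(-43020 - 27937) = ((-274*40 + 350*38) + 34255)*(-43020 - 27937) = ((-10960 + 13300) + 34255)*(-70957) = (2340 + 34255)*(-70957) = 36595*(-70957) = -2596671415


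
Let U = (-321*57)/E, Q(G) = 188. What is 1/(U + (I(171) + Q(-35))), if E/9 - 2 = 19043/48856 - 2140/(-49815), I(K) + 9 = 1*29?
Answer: -1184140433/743266272760 ≈ -0.0015932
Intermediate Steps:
I(K) = 20 (I(K) = -9 + 1*29 = -9 + 29 = 20)
E = 1184140433/54083592 (E = 18 + 9*(19043/48856 - 2140/(-49815)) = 18 + 9*(19043*(1/48856) - 2140*(-1/49815)) = 18 + 9*(19043/48856 + 428/9963) = 18 + 9*(210635777/486752328) = 18 + 210635777/54083592 = 1184140433/54083592 ≈ 21.895)
U = -989567482824/1184140433 (U = (-321*57)/(1184140433/54083592) = -18297*54083592/1184140433 = -989567482824/1184140433 ≈ -835.68)
1/(U + (I(171) + Q(-35))) = 1/(-989567482824/1184140433 + (20 + 188)) = 1/(-989567482824/1184140433 + 208) = 1/(-743266272760/1184140433) = -1184140433/743266272760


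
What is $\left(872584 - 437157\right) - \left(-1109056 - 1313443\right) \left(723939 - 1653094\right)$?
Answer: $-2250876622918$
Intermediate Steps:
$\left(872584 - 437157\right) - \left(-1109056 - 1313443\right) \left(723939 - 1653094\right) = 435427 - \left(-2422499\right) \left(-929155\right) = 435427 - 2250877058345 = -2250876622918$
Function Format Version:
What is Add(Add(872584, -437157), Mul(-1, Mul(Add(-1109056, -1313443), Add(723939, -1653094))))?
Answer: -2250876622918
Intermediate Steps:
Add(Add(872584, -437157), Mul(-1, Mul(Add(-1109056, -1313443), Add(723939, -1653094)))) = Add(435427, Mul(-1, Mul(-2422499, -929155))) = Add(435427, Mul(-1, 2250877058345)) = Add(435427, -2250877058345) = -2250876622918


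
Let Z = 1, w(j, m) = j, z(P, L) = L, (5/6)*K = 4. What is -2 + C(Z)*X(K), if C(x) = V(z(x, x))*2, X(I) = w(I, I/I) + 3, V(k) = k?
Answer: 68/5 ≈ 13.600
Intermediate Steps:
K = 24/5 (K = (6/5)*4 = 24/5 ≈ 4.8000)
X(I) = 3 + I (X(I) = I + 3 = 3 + I)
C(x) = 2*x (C(x) = x*2 = 2*x)
-2 + C(Z)*X(K) = -2 + (2*1)*(3 + 24/5) = -2 + 2*(39/5) = -2 + 78/5 = 68/5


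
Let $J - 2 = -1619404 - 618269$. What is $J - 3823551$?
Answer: $-6061222$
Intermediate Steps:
$J = -2237671$ ($J = 2 - 2237673 = -2237671$)
$J - 3823551 = -2237671 - 3823551 = -6061222$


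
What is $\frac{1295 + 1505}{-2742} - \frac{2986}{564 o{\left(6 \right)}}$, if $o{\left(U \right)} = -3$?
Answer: $\frac{287501}{386622} \approx 0.74362$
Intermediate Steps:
$\frac{1295 + 1505}{-2742} - \frac{2986}{564 o{\left(6 \right)}} = \frac{1295 + 1505}{-2742} - \frac{2986}{564 \left(-3\right)} = 2800 \left(- \frac{1}{2742}\right) - \frac{2986}{-1692} = - \frac{1400}{1371} - - \frac{1493}{846} = - \frac{1400}{1371} + \frac{1493}{846} = \frac{287501}{386622}$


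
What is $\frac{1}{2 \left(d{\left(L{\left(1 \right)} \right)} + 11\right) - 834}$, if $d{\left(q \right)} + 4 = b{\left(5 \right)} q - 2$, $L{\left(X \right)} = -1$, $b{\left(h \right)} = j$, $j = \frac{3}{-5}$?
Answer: $- \frac{5}{4114} \approx -0.0012154$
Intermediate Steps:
$j = - \frac{3}{5}$ ($j = 3 \left(- \frac{1}{5}\right) = - \frac{3}{5} \approx -0.6$)
$b{\left(h \right)} = - \frac{3}{5}$
$d{\left(q \right)} = -6 - \frac{3 q}{5}$ ($d{\left(q \right)} = -4 - \left(2 + \frac{3 q}{5}\right) = -6 - \frac{3 q}{5}$)
$\frac{1}{2 \left(d{\left(L{\left(1 \right)} \right)} + 11\right) - 834} = \frac{1}{2 \left(\left(-6 - - \frac{3}{5}\right) + 11\right) - 834} = \frac{1}{2 \left(\left(-6 + \frac{3}{5}\right) + 11\right) - 834} = \frac{1}{2 \left(- \frac{27}{5} + 11\right) - 834} = \frac{1}{2 \cdot \frac{28}{5} - 834} = \frac{1}{\frac{56}{5} - 834} = \frac{1}{- \frac{4114}{5}} = - \frac{5}{4114}$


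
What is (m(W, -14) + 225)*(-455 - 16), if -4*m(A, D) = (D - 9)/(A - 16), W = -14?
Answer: -4235389/40 ≈ -1.0588e+5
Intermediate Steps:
m(A, D) = -(-9 + D)/(4*(-16 + A)) (m(A, D) = -(D - 9)/(4*(A - 16)) = -(-9 + D)/(4*(-16 + A)))
(m(W, -14) + 225)*(-455 - 16) = ((9 - 1*(-14))/(4*(-16 - 14)) + 225)*(-455 - 16) = ((¼)*(9 + 14)/(-30) + 225)*(-471) = ((¼)*(-1/30)*23 + 225)*(-471) = (-23/120 + 225)*(-471) = (26977/120)*(-471) = -4235389/40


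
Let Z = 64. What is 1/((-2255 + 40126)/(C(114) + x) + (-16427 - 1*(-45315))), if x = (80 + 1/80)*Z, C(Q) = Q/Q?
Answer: 25609/739982147 ≈ 3.4608e-5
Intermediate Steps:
C(Q) = 1
x = 25604/5 (x = (80 + 1/80)*64 = (6401/80)*64 = 25604/5 ≈ 5120.8)
1/((-2255 + 40126)/(C(114) + x) + (-16427 - 1*(-45315))) = 1/((-2255 + 40126)/(1 + 25604/5) + (-16427 - 1*(-45315))) = 1/(37871/(25609/5) + (-16427 + 45315)) = 1/(37871*(5/25609) + 28888) = 1/(189355/25609 + 28888) = 1/(739982147/25609) = 25609/739982147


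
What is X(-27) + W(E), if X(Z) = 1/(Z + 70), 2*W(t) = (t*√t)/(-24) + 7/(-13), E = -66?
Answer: -275/1118 + 11*I*√66/8 ≈ -0.24598 + 11.171*I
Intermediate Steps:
W(t) = -7/26 - t^(3/2)/48 (W(t) = ((t*√t)/(-24) + 7/(-13))/2 = (t^(3/2)*(-1/24) + 7*(-1/13))/2 = (-t^(3/2)/24 - 7/13)/2 = (-7/13 - t^(3/2)/24)/2 = -7/26 - t^(3/2)/48)
X(Z) = 1/(70 + Z)
X(-27) + W(E) = 1/(70 - 27) + (-7/26 - (-11)*I*√66/8) = 1/43 + (-7/26 - (-11)*I*√66/8) = 1/43 + (-7/26 + 11*I*√66/8) = -275/1118 + 11*I*√66/8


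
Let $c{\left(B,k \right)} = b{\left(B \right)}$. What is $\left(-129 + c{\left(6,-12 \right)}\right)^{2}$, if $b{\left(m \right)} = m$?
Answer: $15129$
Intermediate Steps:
$c{\left(B,k \right)} = B$
$\left(-129 + c{\left(6,-12 \right)}\right)^{2} = \left(-129 + 6\right)^{2} = \left(-123\right)^{2} = 15129$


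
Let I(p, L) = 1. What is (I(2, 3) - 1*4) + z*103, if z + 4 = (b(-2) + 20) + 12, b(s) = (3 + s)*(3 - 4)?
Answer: 2778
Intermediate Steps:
b(s) = -3 - s (b(s) = (3 + s)*(-1) = -3 - s)
z = 27 (z = -4 + (((-3 - 1*(-2)) + 20) + 12) = -4 + (((-3 + 2) + 20) + 12) = -4 + ((-1 + 20) + 12) = -4 + (19 + 12) = -4 + 31 = 27)
(I(2, 3) - 1*4) + z*103 = (1 - 1*4) + 27*103 = (1 - 4) + 2781 = -3 + 2781 = 2778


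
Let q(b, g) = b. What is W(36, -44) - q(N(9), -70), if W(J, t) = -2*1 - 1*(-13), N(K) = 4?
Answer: 7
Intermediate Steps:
W(J, t) = 11 (W(J, t) = -2 + 13 = 11)
W(36, -44) - q(N(9), -70) = 11 - 1*4 = 11 - 4 = 7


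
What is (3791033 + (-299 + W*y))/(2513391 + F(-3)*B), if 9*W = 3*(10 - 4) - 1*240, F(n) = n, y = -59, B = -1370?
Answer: 1625224/1078929 ≈ 1.5063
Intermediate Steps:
W = -74/3 (W = (3*(10 - 4) - 1*240)/9 = (3*6 - 240)/9 = (18 - 240)/9 = (1/9)*(-222) = -74/3 ≈ -24.667)
(3791033 + (-299 + W*y))/(2513391 + F(-3)*B) = (3791033 + (-299 - 74/3*(-59)))/(2513391 - 3*(-1370)) = (3791033 + (-299 + 4366/3))/(2513391 + 4110) = (3791033 + 3469/3)/2517501 = (11376568/3)*(1/2517501) = 1625224/1078929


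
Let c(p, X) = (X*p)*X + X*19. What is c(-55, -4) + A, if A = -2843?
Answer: -3799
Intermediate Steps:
c(p, X) = 19*X + p*X**2 (c(p, X) = p*X**2 + 19*X = 19*X + p*X**2)
c(-55, -4) + A = -4*(19 - 4*(-55)) - 2843 = -4*(19 + 220) - 2843 = -4*239 - 2843 = -956 - 2843 = -3799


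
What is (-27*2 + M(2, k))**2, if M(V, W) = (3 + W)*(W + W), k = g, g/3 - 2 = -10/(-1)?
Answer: 7584516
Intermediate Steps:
g = 36 (g = 6 + 3*(-10/(-1)) = 6 + 3*(-10*(-1)) = 6 + 3*10 = 6 + 30 = 36)
k = 36
M(V, W) = 2*W*(3 + W) (M(V, W) = (3 + W)*(2*W) = 2*W*(3 + W))
(-27*2 + M(2, k))**2 = (-27*2 + 2*36*(3 + 36))**2 = (-54 + 2*36*39)**2 = (-54 + 2808)**2 = 2754**2 = 7584516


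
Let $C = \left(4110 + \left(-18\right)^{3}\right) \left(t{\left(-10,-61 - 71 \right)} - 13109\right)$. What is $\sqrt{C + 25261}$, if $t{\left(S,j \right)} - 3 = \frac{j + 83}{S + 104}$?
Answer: $\frac{2 \sqrt{12477917905}}{47} \approx 4753.4$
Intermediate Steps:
$t{\left(S,j \right)} = 3 + \frac{83 + j}{104 + S}$ ($t{\left(S,j \right)} = 3 + \frac{j + 83}{S + 104} = 3 + \frac{83 + j}{104 + S}$)
$C = \frac{1060763193}{47}$ ($C = \left(4110 + \left(-18\right)^{3}\right) \left(\frac{395 - 132 + 3 \left(-10\right)}{104 - 10} - 13109\right) = \left(4110 - 5832\right) \left(\frac{395 - 132 - 30}{94} - 13109\right) = - 1722 \left(\frac{395 - 132 - 30}{94} - 13109\right) = - 1722 \left(\frac{1}{94} \cdot 233 - 13109\right) = - 1722 \left(\frac{233}{94} - 13109\right) = \left(-1722\right) \left(- \frac{1232013}{94}\right) = \frac{1060763193}{47} \approx 2.2569 \cdot 10^{7}$)
$\sqrt{C + 25261} = \sqrt{\frac{1060763193}{47} + 25261} = \sqrt{\frac{1061950460}{47}} = \frac{2 \sqrt{12477917905}}{47}$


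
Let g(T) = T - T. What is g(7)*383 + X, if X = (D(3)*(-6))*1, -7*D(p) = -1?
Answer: -6/7 ≈ -0.85714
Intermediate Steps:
D(p) = ⅐ (D(p) = -⅐*(-1) = ⅐)
X = -6/7 (X = ((⅐)*(-6))*1 = -6/7*1 = -6/7 ≈ -0.85714)
g(T) = 0
g(7)*383 + X = 0*383 - 6/7 = 0 - 6/7 = -6/7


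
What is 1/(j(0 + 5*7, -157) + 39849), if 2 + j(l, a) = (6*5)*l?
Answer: 1/40897 ≈ 2.4452e-5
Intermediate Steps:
j(l, a) = -2 + 30*l (j(l, a) = -2 + (6*5)*l = -2 + 30*l)
1/(j(0 + 5*7, -157) + 39849) = 1/((-2 + 30*(0 + 5*7)) + 39849) = 1/((-2 + 30*(0 + 35)) + 39849) = 1/((-2 + 30*35) + 39849) = 1/((-2 + 1050) + 39849) = 1/(1048 + 39849) = 1/40897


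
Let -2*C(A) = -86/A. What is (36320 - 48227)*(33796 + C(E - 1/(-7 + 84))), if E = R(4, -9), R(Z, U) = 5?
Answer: -51521489775/128 ≈ -4.0251e+8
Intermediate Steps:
E = 5
C(A) = 43/A (C(A) = -(-43)/A = 43/A)
(36320 - 48227)*(33796 + C(E - 1/(-7 + 84))) = (36320 - 48227)*(33796 + 43/(5 - 1/(-7 + 84))) = -11907*(33796 + 43/(5 - 1/77)) = -11907*(33796 + 43/(384/77)) = -11907*(33796 + 43*(77/384)) = -11907*(33796 + 3311/384) = -11907*12980975/384 = -51521489775/128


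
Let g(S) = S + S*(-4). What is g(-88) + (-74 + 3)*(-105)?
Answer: 7719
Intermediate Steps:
g(S) = -3*S (g(S) = S - 4*S = -3*S)
g(-88) + (-74 + 3)*(-105) = -3*(-88) + (-74 + 3)*(-105) = 264 - 71*(-105) = 264 + 7455 = 7719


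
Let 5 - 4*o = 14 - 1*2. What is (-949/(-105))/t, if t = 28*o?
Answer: -949/5145 ≈ -0.18445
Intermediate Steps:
o = -7/4 (o = 5/4 - (14 - 1*2)/4 = 5/4 - (14 - 2)/4 = 5/4 - ¼*12 = 5/4 - 3 = -7/4 ≈ -1.7500)
t = -49 (t = 28*(-7/4) = -49)
(-949/(-105))/t = -949/(-105)/(-49) = -949*(-1/105)*(-1/49) = (949/105)*(-1/49) = -949/5145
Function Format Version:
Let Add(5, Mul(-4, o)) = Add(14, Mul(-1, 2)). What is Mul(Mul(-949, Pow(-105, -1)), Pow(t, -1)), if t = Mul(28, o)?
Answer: Rational(-949, 5145) ≈ -0.18445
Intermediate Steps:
o = Rational(-7, 4) (o = Add(Rational(5, 4), Mul(Rational(-1, 4), Add(14, Mul(-1, 2)))) = Add(Rational(5, 4), Mul(Rational(-1, 4), Add(14, -2))) = Add(Rational(5, 4), Mul(Rational(-1, 4), 12)) = Add(Rational(5, 4), -3) = Rational(-7, 4) ≈ -1.7500)
t = -49 (t = Mul(28, Rational(-7, 4)) = -49)
Mul(Mul(-949, Pow(-105, -1)), Pow(t, -1)) = Mul(Mul(-949, Pow(-105, -1)), Pow(-49, -1)) = Mul(Mul(-949, Rational(-1, 105)), Rational(-1, 49)) = Mul(Rational(949, 105), Rational(-1, 49)) = Rational(-949, 5145)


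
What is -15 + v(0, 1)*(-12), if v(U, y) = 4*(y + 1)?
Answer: -111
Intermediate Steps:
v(U, y) = 4 + 4*y (v(U, y) = 4*(1 + y) = 4 + 4*y)
-15 + v(0, 1)*(-12) = -15 + (4 + 4*1)*(-12) = -15 + (4 + 4)*(-12) = -15 + 8*(-12) = -15 - 96 = -111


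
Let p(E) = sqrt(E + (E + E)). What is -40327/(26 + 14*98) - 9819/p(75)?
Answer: -4777289/6990 ≈ -683.45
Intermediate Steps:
p(E) = sqrt(3)*sqrt(E) (p(E) = sqrt(E + 2*E) = sqrt(3*E) = sqrt(3)*sqrt(E))
-40327/(26 + 14*98) - 9819/p(75) = -40327/(26 + 14*98) - 9819/(sqrt(3)*sqrt(75)) = -40327/(26 + 1372) - 9819/(sqrt(3)*(5*sqrt(3))) = -40327/1398 - 9819/15 = -40327*1/1398 - 9819*1/15 = -40327/1398 - 3273/5 = -4777289/6990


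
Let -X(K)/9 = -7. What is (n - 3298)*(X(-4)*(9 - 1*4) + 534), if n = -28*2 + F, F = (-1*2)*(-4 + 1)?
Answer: -2842452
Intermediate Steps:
X(K) = 63 (X(K) = -9*(-7) = 63)
F = 6 (F = -2*(-3) = 6)
n = -50 (n = -28*2 + 6 = -56 + 6 = -50)
(n - 3298)*(X(-4)*(9 - 1*4) + 534) = (-50 - 3298)*(63*(9 - 1*4) + 534) = -3348*(63*(9 - 4) + 534) = -3348*(63*5 + 534) = -3348*(315 + 534) = -3348*849 = -2842452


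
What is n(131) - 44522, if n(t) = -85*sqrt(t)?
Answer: -44522 - 85*sqrt(131) ≈ -45495.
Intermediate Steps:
n(131) - 44522 = -85*sqrt(131) - 44522 = -44522 - 85*sqrt(131)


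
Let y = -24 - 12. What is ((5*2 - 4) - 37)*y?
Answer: 1116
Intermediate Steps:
y = -36
((5*2 - 4) - 37)*y = ((5*2 - 4) - 37)*(-36) = ((10 - 4) - 37)*(-36) = (6 - 37)*(-36) = -31*(-36) = 1116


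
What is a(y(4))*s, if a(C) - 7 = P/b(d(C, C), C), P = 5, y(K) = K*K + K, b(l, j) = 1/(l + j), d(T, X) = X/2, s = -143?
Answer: -22451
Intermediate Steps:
d(T, X) = X/2 (d(T, X) = X*(½) = X/2)
b(l, j) = 1/(j + l)
y(K) = K + K² (y(K) = K² + K = K + K²)
a(C) = 7 + 15*C/2 (a(C) = 7 + 5/(1/(C + C/2)) = 7 + 5/(1/(3*C/2)) = 7 + 5/((2/(3*C))) = 7 + 5*(3*C/2) = 7 + 15*C/2)
a(y(4))*s = (7 + 15*(4*(1 + 4))/2)*(-143) = (7 + 15*(4*5)/2)*(-143) = (7 + (15/2)*20)*(-143) = (7 + 150)*(-143) = 157*(-143) = -22451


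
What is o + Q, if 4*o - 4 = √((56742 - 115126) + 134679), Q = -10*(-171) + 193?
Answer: 1904 + √76295/4 ≈ 1973.1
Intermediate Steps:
Q = 1903 (Q = 1710 + 193 = 1903)
o = 1 + √76295/4 (o = 1 + √((56742 - 115126) + 134679)/4 = 1 + √(-58384 + 134679)/4 = 1 + √76295/4 ≈ 70.054)
o + Q = (1 + √76295/4) + 1903 = 1904 + √76295/4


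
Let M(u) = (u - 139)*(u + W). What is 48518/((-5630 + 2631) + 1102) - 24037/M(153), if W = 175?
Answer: -5477405/177776 ≈ -30.811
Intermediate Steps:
M(u) = (-139 + u)*(175 + u) (M(u) = (u - 139)*(u + 175) = (-139 + u)*(175 + u))
48518/((-5630 + 2631) + 1102) - 24037/M(153) = 48518/((-5630 + 2631) + 1102) - 24037/(-24325 + 153**2 + 36*153) = 48518/(-2999 + 1102) - 24037/(-24325 + 23409 + 5508) = 48518/(-1897) - 24037/4592 = 48518*(-1/1897) - 24037*1/4592 = -48518/1897 - 24037/4592 = -5477405/177776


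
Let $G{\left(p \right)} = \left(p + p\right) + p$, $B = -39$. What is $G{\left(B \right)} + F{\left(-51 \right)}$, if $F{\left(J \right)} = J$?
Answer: $-168$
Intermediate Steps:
$G{\left(p \right)} = 3 p$ ($G{\left(p \right)} = 2 p + p = 3 p$)
$G{\left(B \right)} + F{\left(-51 \right)} = 3 \left(-39\right) - 51 = -117 - 51 = -168$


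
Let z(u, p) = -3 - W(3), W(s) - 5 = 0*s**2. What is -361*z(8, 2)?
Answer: 2888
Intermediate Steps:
W(s) = 5 (W(s) = 5 + 0*s**2 = 5 + 0 = 5)
z(u, p) = -8 (z(u, p) = -3 - 1*5 = -3 - 5 = -8)
-361*z(8, 2) = -361*(-8) = 2888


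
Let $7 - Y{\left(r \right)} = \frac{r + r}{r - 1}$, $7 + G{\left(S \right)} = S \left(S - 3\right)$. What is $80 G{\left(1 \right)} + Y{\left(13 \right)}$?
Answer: $- \frac{4291}{6} \approx -715.17$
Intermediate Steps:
$G{\left(S \right)} = -7 + S \left(-3 + S\right)$ ($G{\left(S \right)} = -7 + S \left(S - 3\right) = -7 + S \left(-3 + S\right)$)
$Y{\left(r \right)} = 7 - \frac{2 r}{-1 + r}$ ($Y{\left(r \right)} = 7 - \frac{r + r}{r - 1} = 7 - \frac{2 r}{-1 + r}$)
$80 G{\left(1 \right)} + Y{\left(13 \right)} = 80 \left(-7 + 1^{2} - 3\right) + \frac{-7 + 5 \cdot 13}{-1 + 13} = 80 \left(-7 + 1 - 3\right) + \frac{-7 + 65}{12} = 80 \left(-9\right) + \frac{1}{12} \cdot 58 = -720 + \frac{29}{6} = - \frac{4291}{6}$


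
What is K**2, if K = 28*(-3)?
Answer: 7056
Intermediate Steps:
K = -84
K**2 = (-84)**2 = 7056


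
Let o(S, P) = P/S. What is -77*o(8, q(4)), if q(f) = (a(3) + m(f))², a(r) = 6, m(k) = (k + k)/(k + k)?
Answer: -3773/8 ≈ -471.63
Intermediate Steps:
m(k) = 1 (m(k) = (2*k)/((2*k)) = (2*k)*(1/(2*k)) = 1)
q(f) = 49 (q(f) = (6 + 1)² = 7² = 49)
-77*o(8, q(4)) = -77*49/8 = -11*343/8 = -3773/8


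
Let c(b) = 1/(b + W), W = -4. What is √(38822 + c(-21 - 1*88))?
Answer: √495718005/113 ≈ 197.03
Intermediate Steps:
c(b) = 1/(-4 + b) (c(b) = 1/(b - 4) = 1/(-4 + b))
√(38822 + c(-21 - 1*88)) = √(38822 + 1/(-4 + (-21 - 1*88))) = √(38822 + 1/(-4 + (-21 - 88))) = √(38822 + 1/(-4 - 109)) = √(38822 + 1/(-113)) = √(38822 - 1/113) = √(4386885/113) = √495718005/113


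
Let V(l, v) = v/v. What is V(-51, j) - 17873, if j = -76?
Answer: -17872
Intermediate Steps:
V(l, v) = 1
V(-51, j) - 17873 = 1 - 17873 = -17872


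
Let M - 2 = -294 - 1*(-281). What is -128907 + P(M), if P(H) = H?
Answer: -128918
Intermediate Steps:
M = -11 (M = 2 + (-294 - 1*(-281)) = 2 + (-294 + 281) = 2 - 13 = -11)
-128907 + P(M) = -128907 - 11 = -128918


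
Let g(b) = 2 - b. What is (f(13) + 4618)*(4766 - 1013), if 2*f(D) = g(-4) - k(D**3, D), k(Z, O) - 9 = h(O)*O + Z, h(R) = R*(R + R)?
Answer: 4957713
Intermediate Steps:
h(R) = 2*R**2 (h(R) = R*(2*R) = 2*R**2)
k(Z, O) = 9 + Z + 2*O**3 (k(Z, O) = 9 + ((2*O**2)*O + Z) = 9 + (2*O**3 + Z) = 9 + (Z + 2*O**3) = 9 + Z + 2*O**3)
f(D) = -3/2 - 3*D**3/2 (f(D) = ((2 - 1*(-4)) - (9 + D**3 + 2*D**3))/2 = ((2 + 4) - (9 + 3*D**3))/2 = (6 + (-9 - 3*D**3))/2 = (-3 - 3*D**3)/2 = -3/2 - 3*D**3/2)
(f(13) + 4618)*(4766 - 1013) = ((-3/2 - 3/2*13**3) + 4618)*(4766 - 1013) = ((-3/2 - 3/2*2197) + 4618)*3753 = ((-3/2 - 6591/2) + 4618)*3753 = (-3297 + 4618)*3753 = 1321*3753 = 4957713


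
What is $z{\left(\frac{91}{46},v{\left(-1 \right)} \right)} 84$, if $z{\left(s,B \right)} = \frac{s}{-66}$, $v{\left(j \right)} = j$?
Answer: $- \frac{637}{253} \approx -2.5178$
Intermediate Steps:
$z{\left(s,B \right)} = - \frac{s}{66}$ ($z{\left(s,B \right)} = s \left(- \frac{1}{66}\right) = - \frac{s}{66}$)
$z{\left(\frac{91}{46},v{\left(-1 \right)} \right)} 84 = - \frac{91 \cdot \frac{1}{46}}{66} \cdot 84 = \left(- \frac{1}{66}\right) \frac{91}{46} \cdot 84 = \left(- \frac{91}{3036}\right) 84 = - \frac{637}{253}$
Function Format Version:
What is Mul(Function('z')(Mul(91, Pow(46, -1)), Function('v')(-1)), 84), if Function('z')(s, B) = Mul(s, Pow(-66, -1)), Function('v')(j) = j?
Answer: Rational(-637, 253) ≈ -2.5178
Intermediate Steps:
Function('z')(s, B) = Mul(Rational(-1, 66), s) (Function('z')(s, B) = Mul(s, Rational(-1, 66)) = Mul(Rational(-1, 66), s))
Mul(Function('z')(Mul(91, Pow(46, -1)), Function('v')(-1)), 84) = Mul(Mul(Rational(-1, 66), Mul(91, Pow(46, -1))), 84) = Mul(Mul(Rational(-1, 66), Mul(91, Rational(1, 46))), 84) = Mul(Mul(Rational(-1, 66), Rational(91, 46)), 84) = Mul(Rational(-91, 3036), 84) = Rational(-637, 253)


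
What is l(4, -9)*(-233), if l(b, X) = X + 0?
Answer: 2097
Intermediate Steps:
l(b, X) = X
l(4, -9)*(-233) = -9*(-233) = 2097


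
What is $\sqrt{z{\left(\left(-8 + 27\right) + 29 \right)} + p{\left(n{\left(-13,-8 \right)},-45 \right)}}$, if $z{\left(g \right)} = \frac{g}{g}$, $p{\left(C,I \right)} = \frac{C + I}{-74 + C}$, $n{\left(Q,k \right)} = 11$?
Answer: $\frac{\sqrt{679}}{21} \approx 1.2408$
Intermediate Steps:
$p{\left(C,I \right)} = \frac{C + I}{-74 + C}$
$z{\left(g \right)} = 1$
$\sqrt{z{\left(\left(-8 + 27\right) + 29 \right)} + p{\left(n{\left(-13,-8 \right)},-45 \right)}} = \sqrt{1 + \frac{11 - 45}{-74 + 11}} = \sqrt{1 + \frac{1}{-63} \left(-34\right)} = \sqrt{1 - - \frac{34}{63}} = \sqrt{1 + \frac{34}{63}} = \sqrt{\frac{97}{63}} = \frac{\sqrt{679}}{21}$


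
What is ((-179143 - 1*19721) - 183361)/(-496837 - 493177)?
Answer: 382225/990014 ≈ 0.38608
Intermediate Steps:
((-179143 - 1*19721) - 183361)/(-496837 - 493177) = ((-179143 - 19721) - 183361)/(-990014) = (-198864 - 183361)*(-1/990014) = -382225*(-1/990014) = 382225/990014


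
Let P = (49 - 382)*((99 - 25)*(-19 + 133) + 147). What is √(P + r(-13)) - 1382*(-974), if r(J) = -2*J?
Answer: 1346068 + I*√2858113 ≈ 1.3461e+6 + 1690.6*I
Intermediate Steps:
P = -2858139 (P = -333*(74*114 + 147) = -333*(8436 + 147) = -333*8583 = -2858139)
√(P + r(-13)) - 1382*(-974) = √(-2858139 - 2*(-13)) - 1382*(-974) = √(-2858139 + 26) + 1346068 = √(-2858113) + 1346068 = I*√2858113 + 1346068 = 1346068 + I*√2858113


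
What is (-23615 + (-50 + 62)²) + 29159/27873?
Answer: -654178024/27873 ≈ -23470.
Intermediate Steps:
(-23615 + (-50 + 62)²) + 29159/27873 = (-23615 + 12²) + 29159*(1/27873) = (-23615 + 144) + 29159/27873 = -23471 + 29159/27873 = -654178024/27873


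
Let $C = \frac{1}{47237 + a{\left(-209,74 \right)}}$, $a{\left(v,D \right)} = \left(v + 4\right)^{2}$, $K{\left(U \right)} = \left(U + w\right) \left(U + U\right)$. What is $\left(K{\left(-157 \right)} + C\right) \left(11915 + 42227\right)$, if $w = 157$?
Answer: $\frac{27071}{44631} \approx 0.60655$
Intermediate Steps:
$K{\left(U \right)} = 2 U \left(157 + U\right)$ ($K{\left(U \right)} = \left(U + 157\right) \left(U + U\right) = \left(157 + U\right) 2 U = 2 U \left(157 + U\right)$)
$a{\left(v,D \right)} = \left(4 + v\right)^{2}$
$C = \frac{1}{89262}$ ($C = \frac{1}{47237 + \left(4 - 209\right)^{2}} = \frac{1}{47237 + \left(-205\right)^{2}} = \frac{1}{47237 + 42025} = \frac{1}{89262} \approx 1.1203 \cdot 10^{-5}$)
$\left(K{\left(-157 \right)} + C\right) \left(11915 + 42227\right) = \left(2 \left(-157\right) \left(157 - 157\right) + \frac{1}{89262}\right) \left(11915 + 42227\right) = \left(2 \left(-157\right) 0 + \frac{1}{89262}\right) 54142 = \left(0 + \frac{1}{89262}\right) 54142 = \frac{1}{89262} \cdot 54142 = \frac{27071}{44631}$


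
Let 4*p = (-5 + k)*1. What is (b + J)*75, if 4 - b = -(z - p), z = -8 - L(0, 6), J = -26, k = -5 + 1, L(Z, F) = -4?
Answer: -7125/4 ≈ -1781.3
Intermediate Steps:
k = -4
p = -9/4 (p = ((-5 - 4)*1)/4 = (-9*1)/4 = (1/4)*(-9) = -9/4 ≈ -2.2500)
z = -4 (z = -8 - 1*(-4) = -8 + 4 = -4)
b = 9/4 (b = 4 - (-1)*(-4 - 1*(-9/4)) = 4 - (-1)*(-4 + 9/4) = 4 - (-1)*(-7)/4 = 4 - 1*7/4 = 4 - 7/4 = 9/4 ≈ 2.2500)
(b + J)*75 = (9/4 - 26)*75 = -95/4*75 = -7125/4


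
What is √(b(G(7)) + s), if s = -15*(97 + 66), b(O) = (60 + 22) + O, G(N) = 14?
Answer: 9*I*√29 ≈ 48.466*I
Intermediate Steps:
b(O) = 82 + O
s = -2445 (s = -15*163 = -2445)
√(b(G(7)) + s) = √((82 + 14) - 2445) = √(96 - 2445) = √(-2349) = 9*I*√29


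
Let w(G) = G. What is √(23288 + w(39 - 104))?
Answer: √23223 ≈ 152.39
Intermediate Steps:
√(23288 + w(39 - 104)) = √(23288 + (39 - 104)) = √(23288 - 65) = √23223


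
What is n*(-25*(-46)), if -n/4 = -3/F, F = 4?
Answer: 3450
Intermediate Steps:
n = 3 (n = -(-12)/4 = -4*(-¾) = 3)
n*(-25*(-46)) = 3*(-25*(-46)) = 3*1150 = 3450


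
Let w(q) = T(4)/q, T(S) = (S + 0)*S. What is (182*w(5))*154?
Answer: 448448/5 ≈ 89690.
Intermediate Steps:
T(S) = S² (T(S) = S*S = S²)
w(q) = 16/q (w(q) = 4²/q = 16/q)
(182*w(5))*154 = (182*(16/5))*154 = (2912/5)*154 = 448448/5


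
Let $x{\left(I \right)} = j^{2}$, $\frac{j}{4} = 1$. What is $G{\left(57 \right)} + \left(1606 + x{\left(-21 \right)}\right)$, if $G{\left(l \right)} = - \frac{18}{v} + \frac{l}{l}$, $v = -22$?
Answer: $\frac{17862}{11} \approx 1623.8$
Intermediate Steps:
$j = 4$ ($j = 4 \cdot 1 = 4$)
$x{\left(I \right)} = 16$ ($x{\left(I \right)} = 4^{2} = 16$)
$G{\left(l \right)} = \frac{20}{11}$ ($G{\left(l \right)} = - \frac{18}{-22} + \frac{l}{l} = \left(-18\right) \left(- \frac{1}{22}\right) + 1 = \frac{9}{11} + 1 = \frac{20}{11}$)
$G{\left(57 \right)} + \left(1606 + x{\left(-21 \right)}\right) = \frac{20}{11} + \left(1606 + 16\right) = \frac{20}{11} + 1622 = \frac{17862}{11}$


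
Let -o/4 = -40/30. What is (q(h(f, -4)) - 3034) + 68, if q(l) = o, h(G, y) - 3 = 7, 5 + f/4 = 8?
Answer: -8882/3 ≈ -2960.7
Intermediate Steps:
f = 12 (f = -20 + 4*8 = -20 + 32 = 12)
h(G, y) = 10 (h(G, y) = 3 + 7 = 10)
o = 16/3 (o = -(-160)/30 = -4*(-4/3) = 16/3 ≈ 5.3333)
q(l) = 16/3
(q(h(f, -4)) - 3034) + 68 = (16/3 - 3034) + 68 = -9086/3 + 68 = -8882/3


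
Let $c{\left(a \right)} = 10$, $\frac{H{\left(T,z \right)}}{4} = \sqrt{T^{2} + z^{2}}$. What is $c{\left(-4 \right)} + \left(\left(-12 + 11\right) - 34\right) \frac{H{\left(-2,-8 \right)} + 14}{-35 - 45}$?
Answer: $\frac{129}{8} + \frac{7 \sqrt{17}}{2} \approx 30.556$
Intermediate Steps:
$H{\left(T,z \right)} = 4 \sqrt{T^{2} + z^{2}}$
$c{\left(-4 \right)} + \left(\left(-12 + 11\right) - 34\right) \frac{H{\left(-2,-8 \right)} + 14}{-35 - 45} = 10 + \left(\left(-12 + 11\right) - 34\right) \frac{4 \sqrt{\left(-2\right)^{2} + \left(-8\right)^{2}} + 14}{-35 - 45} = 10 + \left(-1 - 34\right) \frac{4 \sqrt{4 + 64} + 14}{-80} = 10 - 35 \left(4 \sqrt{68} + 14\right) \left(- \frac{1}{80}\right) = 10 - 35 \left(4 \cdot 2 \sqrt{17} + 14\right) \left(- \frac{1}{80}\right) = 10 - 35 \left(8 \sqrt{17} + 14\right) \left(- \frac{1}{80}\right) = 10 - 35 \left(14 + 8 \sqrt{17}\right) \left(- \frac{1}{80}\right) = 10 - 35 \left(- \frac{7}{40} - \frac{\sqrt{17}}{10}\right) = 10 + \left(\frac{49}{8} + \frac{7 \sqrt{17}}{2}\right) = \frac{129}{8} + \frac{7 \sqrt{17}}{2}$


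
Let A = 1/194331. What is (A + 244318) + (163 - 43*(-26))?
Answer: 47727499270/194331 ≈ 2.4560e+5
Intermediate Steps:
A = 1/194331 ≈ 5.1459e-6
(A + 244318) + (163 - 43*(-26)) = (1/194331 + 244318) + (163 - 43*(-26)) = 47478561259/194331 + (163 + 1118) = 47478561259/194331 + 1281 = 47727499270/194331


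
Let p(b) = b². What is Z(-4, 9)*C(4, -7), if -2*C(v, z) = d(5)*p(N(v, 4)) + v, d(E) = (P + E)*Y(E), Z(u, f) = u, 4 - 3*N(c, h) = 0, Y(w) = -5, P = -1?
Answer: -568/9 ≈ -63.111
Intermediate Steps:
N(c, h) = 4/3 (N(c, h) = 4/3 - ⅓*0 = 4/3 + 0 = 4/3)
d(E) = 5 - 5*E (d(E) = (-1 + E)*(-5) = 5 - 5*E)
C(v, z) = 160/9 - v/2 (C(v, z) = -((5 - 5*5)*(4/3)² + v)/2 = -((5 - 25)*(16/9) + v)/2 = -(-20*16/9 + v)/2 = -(-320/9 + v)/2 = 160/9 - v/2)
Z(-4, 9)*C(4, -7) = -4*(160/9 - ½*4) = -4*(160/9 - 2) = -4*142/9 = -568/9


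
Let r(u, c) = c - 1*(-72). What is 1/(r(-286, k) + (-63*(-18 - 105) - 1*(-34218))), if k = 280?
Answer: 1/42319 ≈ 2.3630e-5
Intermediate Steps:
r(u, c) = 72 + c (r(u, c) = c + 72 = 72 + c)
1/(r(-286, k) + (-63*(-18 - 105) - 1*(-34218))) = 1/((72 + 280) + (-63*(-18 - 105) - 1*(-34218))) = 1/(352 + (-63*(-123) + 34218)) = 1/(352 + (7749 + 34218)) = 1/(352 + 41967) = 1/42319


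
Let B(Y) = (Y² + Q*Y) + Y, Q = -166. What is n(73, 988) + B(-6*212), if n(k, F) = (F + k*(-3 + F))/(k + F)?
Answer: 1939436597/1061 ≈ 1.8279e+6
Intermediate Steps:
n(k, F) = (F + k*(-3 + F))/(F + k)
B(Y) = Y² - 165*Y (B(Y) = (Y² - 166*Y) + Y = Y² - 165*Y)
n(73, 988) + B(-6*212) = (988 - 3*73 + 988*73)/(988 + 73) + (-6*212)*(-165 - 6*212) = (988 - 219 + 72124)/1061 - 1272*(-165 - 1272) = (1/1061)*72893 - 1272*(-1437) = 72893/1061 + 1827864 = 1939436597/1061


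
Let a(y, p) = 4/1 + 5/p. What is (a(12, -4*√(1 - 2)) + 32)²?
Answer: 20711/16 + 90*I ≈ 1294.4 + 90.0*I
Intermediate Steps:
a(y, p) = 4 + 5/p (a(y, p) = 4*1 + 5/p = 4 + 5/p)
(a(12, -4*√(1 - 2)) + 32)² = ((4 + 5/((-4*√(1 - 2)))) + 32)² = ((4 + 5/((-4*I))) + 32)² = ((4 + 5*(I/4)) + 32)² = ((4 + 5*I/4) + 32)² = (36 + 5*I/4)²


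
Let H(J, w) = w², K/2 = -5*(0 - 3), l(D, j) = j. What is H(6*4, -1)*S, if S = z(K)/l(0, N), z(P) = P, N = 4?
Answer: 15/2 ≈ 7.5000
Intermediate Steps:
K = 30 (K = 2*(-5*(0 - 3)) = 2*(-5*(-3)) = 2*15 = 30)
S = 15/2 (S = 30/4 = 30*(¼) = 15/2 ≈ 7.5000)
H(6*4, -1)*S = (-1)²*(15/2) = 1*(15/2) = 15/2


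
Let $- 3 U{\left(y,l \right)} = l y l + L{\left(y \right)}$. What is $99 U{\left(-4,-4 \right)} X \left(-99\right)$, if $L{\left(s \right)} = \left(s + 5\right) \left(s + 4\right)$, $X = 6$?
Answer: $-1254528$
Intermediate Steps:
$L{\left(s \right)} = \left(4 + s\right) \left(5 + s\right)$ ($L{\left(s \right)} = \left(5 + s\right) \left(4 + s\right) = \left(4 + s\right) \left(5 + s\right)$)
$U{\left(y,l \right)} = - \frac{20}{3} - 3 y - \frac{y^{2}}{3} - \frac{y l^{2}}{3}$ ($U{\left(y,l \right)} = - \frac{l y l + \left(20 + y^{2} + 9 y\right)}{3} = - \frac{y l^{2} + \left(20 + y^{2} + 9 y\right)}{3} = - \frac{20 + y^{2} + 9 y + y l^{2}}{3} = - \frac{20}{3} - 3 y - \frac{y^{2}}{3} - \frac{y l^{2}}{3}$)
$99 U{\left(-4,-4 \right)} X \left(-99\right) = 99 \left(- \frac{20}{3} - -12 - \frac{\left(-4\right)^{2}}{3} - - \frac{4 \left(-4\right)^{2}}{3}\right) 6 \left(-99\right) = 99 \left(- \frac{20}{3} + 12 - \frac{16}{3} - \left(- \frac{4}{3}\right) 16\right) 6 \left(-99\right) = 99 \left(- \frac{20}{3} + 12 - \frac{16}{3} + \frac{64}{3}\right) 6 \left(-99\right) = 99 \cdot \frac{64}{3} \cdot 6 \left(-99\right) = 99 \cdot 128 \left(-99\right) = 12672 \left(-99\right) = -1254528$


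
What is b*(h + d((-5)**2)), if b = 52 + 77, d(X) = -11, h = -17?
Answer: -3612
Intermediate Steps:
b = 129
b*(h + d((-5)**2)) = 129*(-17 - 11) = 129*(-28) = -3612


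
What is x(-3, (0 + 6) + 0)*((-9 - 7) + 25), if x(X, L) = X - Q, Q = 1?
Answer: -36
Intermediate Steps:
x(X, L) = -1 + X (x(X, L) = X - 1*1 = X - 1 = -1 + X)
x(-3, (0 + 6) + 0)*((-9 - 7) + 25) = (-1 - 3)*((-9 - 7) + 25) = -4*(-16 + 25) = -4*9 = -36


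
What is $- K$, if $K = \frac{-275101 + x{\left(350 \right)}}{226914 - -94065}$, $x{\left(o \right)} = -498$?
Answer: $\frac{275599}{320979} \approx 0.85862$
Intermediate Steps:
$K = - \frac{275599}{320979}$ ($K = \frac{-275101 - 498}{226914 - -94065} = - \frac{275599}{226914 + \left(-29434 + 123499\right)} = - \frac{275599}{226914 + 94065} = - \frac{275599}{320979} \approx -0.85862$)
$- K = \left(-1\right) \left(- \frac{275599}{320979}\right) = \frac{275599}{320979}$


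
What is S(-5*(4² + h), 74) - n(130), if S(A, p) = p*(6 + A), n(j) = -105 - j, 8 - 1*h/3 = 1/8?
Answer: -55929/4 ≈ -13982.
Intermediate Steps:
h = 189/8 (h = 24 - 3/8 = 189/8 ≈ 23.625)
S(-5*(4² + h), 74) - n(130) = 74*(6 - 5*(4² + 189/8)) - (-105 - 1*130) = 74*(6 - 5*(16 + 189/8)) - (-105 - 130) = 74*(6 - 5*317/8) - 1*(-235) = 74*(6 - 1585/8) + 235 = 74*(-1537/8) + 235 = -56869/4 + 235 = -55929/4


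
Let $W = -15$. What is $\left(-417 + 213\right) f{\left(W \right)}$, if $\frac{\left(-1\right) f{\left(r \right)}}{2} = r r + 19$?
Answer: $99552$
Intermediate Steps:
$f{\left(r \right)} = -38 - 2 r^{2}$ ($f{\left(r \right)} = - 2 \left(r r + 19\right) = - 2 \left(r^{2} + 19\right) = - 2 \left(19 + r^{2}\right) = -38 - 2 r^{2}$)
$\left(-417 + 213\right) f{\left(W \right)} = \left(-417 + 213\right) \left(-38 - 2 \left(-15\right)^{2}\right) = - 204 \left(-38 - 450\right) = \left(-204\right) \left(-488\right) = 99552$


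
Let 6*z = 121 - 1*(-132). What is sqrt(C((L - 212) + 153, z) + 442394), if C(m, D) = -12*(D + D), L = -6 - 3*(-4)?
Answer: sqrt(441382) ≈ 664.37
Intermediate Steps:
L = 6 (L = -6 + 12 = 6)
z = 253/6 (z = (121 - 1*(-132))/6 = (121 + 132)/6 = (1/6)*253 = 253/6 ≈ 42.167)
C(m, D) = -24*D
sqrt(C((L - 212) + 153, z) + 442394) = sqrt(-24*253/6 + 442394) = sqrt(-1012 + 442394) = sqrt(441382)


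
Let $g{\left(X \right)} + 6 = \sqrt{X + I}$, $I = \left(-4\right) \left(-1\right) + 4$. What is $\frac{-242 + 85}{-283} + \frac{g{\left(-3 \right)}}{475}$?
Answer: $\frac{72877}{134425} + \frac{\sqrt{5}}{475} \approx 0.54685$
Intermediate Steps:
$I = 8$ ($I = 4 + 4 = 8$)
$g{\left(X \right)} = -6 + \sqrt{8 + X}$ ($g{\left(X \right)} = -6 + \sqrt{X + 8} = -6 + \sqrt{8 + X}$)
$\frac{-242 + 85}{-283} + \frac{g{\left(-3 \right)}}{475} = \frac{-242 + 85}{-283} + \frac{-6 + \sqrt{8 - 3}}{475} = \left(-157\right) \left(- \frac{1}{283}\right) + \left(-6 + \sqrt{5}\right) \frac{1}{475} = \frac{157}{283} - \left(\frac{6}{475} - \frac{\sqrt{5}}{475}\right) = \frac{72877}{134425} + \frac{\sqrt{5}}{475}$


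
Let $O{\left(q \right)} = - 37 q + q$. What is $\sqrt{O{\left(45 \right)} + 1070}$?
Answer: $5 i \sqrt{22} \approx 23.452 i$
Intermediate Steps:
$O{\left(q \right)} = - 36 q$
$\sqrt{O{\left(45 \right)} + 1070} = \sqrt{\left(-36\right) 45 + 1070} = \sqrt{-1620 + 1070} = \sqrt{-550} = 5 i \sqrt{22}$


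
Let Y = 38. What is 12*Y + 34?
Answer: 490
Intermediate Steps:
12*Y + 34 = 12*38 + 34 = 456 + 34 = 490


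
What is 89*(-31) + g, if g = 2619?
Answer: -140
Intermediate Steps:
89*(-31) + g = 89*(-31) + 2619 = -2759 + 2619 = -140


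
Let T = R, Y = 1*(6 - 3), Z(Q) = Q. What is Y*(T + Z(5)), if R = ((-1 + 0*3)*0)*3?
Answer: 15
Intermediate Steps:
Y = 3 (Y = 1*3 = 3)
R = 0 (R = ((-1 + 0)*0)*3 = -1*0*3 = 0*3 = 0)
T = 0
Y*(T + Z(5)) = 3*(0 + 5) = 3*5 = 15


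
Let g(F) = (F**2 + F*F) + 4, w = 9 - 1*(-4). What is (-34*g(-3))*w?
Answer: -9724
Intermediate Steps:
w = 13 (w = 9 + 4 = 13)
g(F) = 4 + 2*F**2 (g(F) = (F**2 + F**2) + 4 = 2*F**2 + 4 = 4 + 2*F**2)
(-34*g(-3))*w = -34*(4 + 2*(-3)**2)*13 = -34*(4 + 2*9)*13 = -34*(4 + 18)*13 = -34*22*13 = -748*13 = -9724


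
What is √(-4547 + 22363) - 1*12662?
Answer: -12662 + 2*√4454 ≈ -12529.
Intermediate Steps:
√(-4547 + 22363) - 1*12662 = √17816 - 12662 = 2*√4454 - 12662 = -12662 + 2*√4454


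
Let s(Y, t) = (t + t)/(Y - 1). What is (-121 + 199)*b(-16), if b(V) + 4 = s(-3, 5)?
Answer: -507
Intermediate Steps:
s(Y, t) = 2*t/(-1 + Y) (s(Y, t) = (2*t)/(-1 + Y) = 2*t/(-1 + Y))
b(V) = -13/2 (b(V) = -4 + 2*5/(-1 - 3) = -4 + 2*5/(-4) = -4 + 2*5*(-¼) = -4 - 5/2 = -13/2)
(-121 + 199)*b(-16) = (-121 + 199)*(-13/2) = 78*(-13/2) = -507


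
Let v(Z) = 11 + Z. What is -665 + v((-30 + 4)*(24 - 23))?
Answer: -680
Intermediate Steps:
-665 + v((-30 + 4)*(24 - 23)) = -665 + (11 + (-30 + 4)*(24 - 23)) = -665 + (11 - 26*1) = -665 + (11 - 26) = -665 - 15 = -680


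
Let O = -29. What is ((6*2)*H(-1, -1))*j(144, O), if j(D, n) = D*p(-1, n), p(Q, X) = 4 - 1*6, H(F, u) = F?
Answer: 3456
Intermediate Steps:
p(Q, X) = -2 (p(Q, X) = 4 - 6 = -2)
j(D, n) = -2*D (j(D, n) = D*(-2) = -2*D)
((6*2)*H(-1, -1))*j(144, O) = ((6*2)*(-1))*(-2*144) = (12*(-1))*(-288) = -12*(-288) = 3456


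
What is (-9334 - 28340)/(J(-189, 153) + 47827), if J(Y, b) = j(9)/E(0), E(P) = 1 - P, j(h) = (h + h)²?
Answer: -37674/48151 ≈ -0.78241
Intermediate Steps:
j(h) = 4*h² (j(h) = (2*h)² = 4*h²)
J(Y, b) = 324 (J(Y, b) = (4*9²)/(1 - 1*0) = (4*81)/(1 + 0) = 324/1 = 324*1 = 324)
(-9334 - 28340)/(J(-189, 153) + 47827) = (-9334 - 28340)/(324 + 47827) = -37674/48151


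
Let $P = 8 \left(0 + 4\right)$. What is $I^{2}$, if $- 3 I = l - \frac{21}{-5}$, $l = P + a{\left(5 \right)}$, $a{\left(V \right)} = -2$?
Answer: $\frac{3249}{25} \approx 129.96$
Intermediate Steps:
$P = 32$ ($P = 8 \cdot 4 = 32$)
$l = 30$ ($l = 32 - 2 = 30$)
$I = - \frac{57}{5}$ ($I = - \frac{30 - \frac{21}{-5}}{3} = - \frac{30 - 21 \left(- \frac{1}{5}\right)}{3} = - \frac{30 - - \frac{21}{5}}{3} = - \frac{30 + \frac{21}{5}}{3} = \left(- \frac{1}{3}\right) \frac{171}{5} = - \frac{57}{5} \approx -11.4$)
$I^{2} = \left(- \frac{57}{5}\right)^{2} = \frac{3249}{25}$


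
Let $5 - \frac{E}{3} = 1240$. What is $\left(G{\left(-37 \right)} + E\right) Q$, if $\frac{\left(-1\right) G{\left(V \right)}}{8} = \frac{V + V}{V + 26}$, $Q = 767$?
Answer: $- \frac{31713149}{11} \approx -2.883 \cdot 10^{6}$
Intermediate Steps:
$E = -3705$ ($E = 15 - 3720 = -3705$)
$G{\left(V \right)} = - \frac{16 V}{26 + V}$ ($G{\left(V \right)} = - 8 \frac{V + V}{V + 26} = - 8 \frac{2 V}{26 + V} = - \frac{16 V}{26 + V}$)
$\left(G{\left(-37 \right)} + E\right) Q = \left(\left(-16\right) \left(-37\right) \frac{1}{26 - 37} - 3705\right) 767 = \left(\left(-16\right) \left(-37\right) \frac{1}{-11} - 3705\right) 767 = \left(\left(-16\right) \left(-37\right) \left(- \frac{1}{11}\right) - 3705\right) 767 = \left(- \frac{592}{11} - 3705\right) 767 = \left(- \frac{41347}{11}\right) 767 = - \frac{31713149}{11}$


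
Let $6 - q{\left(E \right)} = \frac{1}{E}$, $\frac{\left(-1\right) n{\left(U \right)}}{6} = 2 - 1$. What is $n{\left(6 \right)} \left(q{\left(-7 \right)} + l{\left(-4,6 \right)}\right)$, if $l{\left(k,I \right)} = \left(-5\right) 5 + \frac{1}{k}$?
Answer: $\frac{1605}{14} \approx 114.64$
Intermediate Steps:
$n{\left(U \right)} = -6$ ($n{\left(U \right)} = - 6 \left(2 - 1\right) = \left(-6\right) 1 = -6$)
$q{\left(E \right)} = 6 - \frac{1}{E}$
$l{\left(k,I \right)} = -25 + \frac{1}{k}$
$n{\left(6 \right)} \left(q{\left(-7 \right)} + l{\left(-4,6 \right)}\right) = - 6 \left(\left(6 - \frac{1}{-7}\right) - \left(25 - \frac{1}{-4}\right)\right) = - 6 \left(\left(6 - - \frac{1}{7}\right) - \frac{101}{4}\right) = - 6 \left(\left(6 + \frac{1}{7}\right) - \frac{101}{4}\right) = - 6 \left(\frac{43}{7} - \frac{101}{4}\right) = \left(-6\right) \left(- \frac{535}{28}\right) = \frac{1605}{14}$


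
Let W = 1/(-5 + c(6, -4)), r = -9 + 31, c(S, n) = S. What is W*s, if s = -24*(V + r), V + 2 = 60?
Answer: -1920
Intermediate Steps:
V = 58 (V = -2 + 60 = 58)
r = 22
s = -1920 (s = -24*(58 + 22) = -24*80 = -1920)
W = 1 (W = 1/(-5 + 6) = 1/1 = 1)
W*s = 1*(-1920) = -1920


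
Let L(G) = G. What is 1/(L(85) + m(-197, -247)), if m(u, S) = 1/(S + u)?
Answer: 444/37739 ≈ 0.011765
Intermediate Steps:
1/(L(85) + m(-197, -247)) = 1/(85 + 1/(-247 - 197)) = 1/(85 + 1/(-444)) = 1/(85 - 1/444) = 1/(37739/444) = 444/37739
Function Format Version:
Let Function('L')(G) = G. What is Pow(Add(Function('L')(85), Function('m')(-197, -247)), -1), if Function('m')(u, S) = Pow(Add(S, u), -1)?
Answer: Rational(444, 37739) ≈ 0.011765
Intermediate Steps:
Pow(Add(Function('L')(85), Function('m')(-197, -247)), -1) = Pow(Add(85, Pow(Add(-247, -197), -1)), -1) = Pow(Add(85, Pow(-444, -1)), -1) = Pow(Add(85, Rational(-1, 444)), -1) = Pow(Rational(37739, 444), -1) = Rational(444, 37739)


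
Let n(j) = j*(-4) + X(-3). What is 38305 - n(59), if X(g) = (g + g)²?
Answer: 38505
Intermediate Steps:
X(g) = 4*g² (X(g) = (2*g)² = 4*g²)
n(j) = 36 - 4*j (n(j) = j*(-4) + 4*(-3)² = -4*j + 4*9 = -4*j + 36 = 36 - 4*j)
38305 - n(59) = 38305 - (36 - 4*59) = 38305 - (36 - 236) = 38305 - 1*(-200) = 38305 + 200 = 38505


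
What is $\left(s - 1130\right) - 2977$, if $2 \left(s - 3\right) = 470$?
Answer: $-3869$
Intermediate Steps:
$s = 238$ ($s = 3 + \frac{1}{2} \cdot 470 = 3 + 235 = 238$)
$\left(s - 1130\right) - 2977 = \left(238 - 1130\right) - 2977 = -892 - 2977 = -3869$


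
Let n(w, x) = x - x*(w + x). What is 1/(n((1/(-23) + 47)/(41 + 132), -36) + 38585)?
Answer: 3979/148268567 ≈ 2.6836e-5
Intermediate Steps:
n(w, x) = x - x*(w + x)
1/(n((1/(-23) + 47)/(41 + 132), -36) + 38585) = 1/(-36*(1 - (1/(-23) + 47)/(41 + 132) - 1*(-36)) + 38585) = 1/(-36*(1 - (-1/23 + 47)/173 + 36) + 38585) = 1/(-36*(1 - 1080/(23*173) + 36) + 38585) = 1/(-36*(1 - 1*1080/3979 + 36) + 38585) = 1/(-36*(1 - 1080/3979 + 36) + 38585) = 1/(-36*146143/3979 + 38585) = 1/(-5261148/3979 + 38585) = 1/(148268567/3979) = 3979/148268567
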